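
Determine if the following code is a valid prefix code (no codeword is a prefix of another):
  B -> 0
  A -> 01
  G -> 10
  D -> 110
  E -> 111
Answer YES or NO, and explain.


Checking each pair (does one codeword prefix another?):
  B='0' vs A='01': prefix -- VIOLATION

NO -- this is NOT a valid prefix code. B (0) is a prefix of A (01).


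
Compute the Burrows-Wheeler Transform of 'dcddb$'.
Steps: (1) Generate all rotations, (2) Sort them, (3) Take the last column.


Rotations (sorted):
  0: $dcddb -> last char: b
  1: b$dcdd -> last char: d
  2: cddb$d -> last char: d
  3: db$dcd -> last char: d
  4: dcddb$ -> last char: $
  5: ddb$dc -> last char: c


BWT = bddd$c


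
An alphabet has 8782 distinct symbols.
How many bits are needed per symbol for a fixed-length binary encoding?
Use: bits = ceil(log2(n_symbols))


log2(8782) = 13.1003
Bracket: 2^13 = 8192 < 8782 <= 2^14 = 16384
So ceil(log2(8782)) = 14

bits = ceil(log2(8782)) = ceil(13.1003) = 14 bits


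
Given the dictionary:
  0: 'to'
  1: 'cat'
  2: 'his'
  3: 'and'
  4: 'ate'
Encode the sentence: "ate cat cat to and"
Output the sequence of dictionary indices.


Look up each word in the dictionary:
  'ate' -> 4
  'cat' -> 1
  'cat' -> 1
  'to' -> 0
  'and' -> 3

Encoded: [4, 1, 1, 0, 3]


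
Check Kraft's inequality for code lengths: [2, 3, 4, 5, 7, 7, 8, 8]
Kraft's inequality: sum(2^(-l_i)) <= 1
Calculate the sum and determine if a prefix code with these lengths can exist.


Sum = 2^(-2) + 2^(-3) + 2^(-4) + 2^(-5) + 2^(-7) + 2^(-7) + 2^(-8) + 2^(-8)
    = 0.25 + 0.125 + 0.0625 + 0.03125 + 0.0078125 + 0.0078125 + 0.00390625 + 0.00390625
    = 126/256 = 0.4921875
Since 0.4921875 <= 1, Kraft's inequality IS satisfied.
A prefix code with these lengths CAN exist.

Kraft sum = 0.4921875. Satisfied.


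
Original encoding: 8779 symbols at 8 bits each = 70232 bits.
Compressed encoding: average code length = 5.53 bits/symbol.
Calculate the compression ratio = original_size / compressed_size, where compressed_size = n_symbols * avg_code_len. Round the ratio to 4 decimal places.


original_size = n_symbols * orig_bits = 8779 * 8 = 70232 bits
compressed_size = n_symbols * avg_code_len = 8779 * 5.53 = 48547.87 bits
ratio = original_size / compressed_size = 70232 / 48547.87 = 1.4467

Compression ratio = 1.4467


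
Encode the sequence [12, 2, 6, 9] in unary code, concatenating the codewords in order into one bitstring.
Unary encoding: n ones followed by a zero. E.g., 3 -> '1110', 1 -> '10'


Encode each number as n ones followed by a terminating 0:
  12 -> 1111111111110 (13 bits)
  2 -> 110 (3 bits)
  6 -> 1111110 (7 bits)
  9 -> 1111111110 (10 bits)
Total length = 13 + 3 + 7 + 10 = 33 bits.

Unary([12, 2, 6, 9]) = 111111111111011011111101111111110 (33 bits)


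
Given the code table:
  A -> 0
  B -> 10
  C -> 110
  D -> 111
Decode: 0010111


Decoding:
0 -> A
0 -> A
10 -> B
111 -> D


Result: AABD


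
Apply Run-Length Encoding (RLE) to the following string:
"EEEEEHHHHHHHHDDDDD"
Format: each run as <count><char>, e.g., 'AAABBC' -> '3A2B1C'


Scanning runs left to right:
  i=0: run of 'E' x 5 -> '5E'
  i=5: run of 'H' x 8 -> '8H'
  i=13: run of 'D' x 5 -> '5D'

RLE = 5E8H5D


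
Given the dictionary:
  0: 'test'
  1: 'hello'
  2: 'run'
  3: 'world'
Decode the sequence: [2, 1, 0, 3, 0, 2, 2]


Look up each index in the dictionary:
  2 -> 'run'
  1 -> 'hello'
  0 -> 'test'
  3 -> 'world'
  0 -> 'test'
  2 -> 'run'
  2 -> 'run'

Decoded: "run hello test world test run run"


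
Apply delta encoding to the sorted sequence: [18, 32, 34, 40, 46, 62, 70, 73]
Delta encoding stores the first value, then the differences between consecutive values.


First value: 18
Deltas:
  32 - 18 = 14
  34 - 32 = 2
  40 - 34 = 6
  46 - 40 = 6
  62 - 46 = 16
  70 - 62 = 8
  73 - 70 = 3


Delta encoded: [18, 14, 2, 6, 6, 16, 8, 3]


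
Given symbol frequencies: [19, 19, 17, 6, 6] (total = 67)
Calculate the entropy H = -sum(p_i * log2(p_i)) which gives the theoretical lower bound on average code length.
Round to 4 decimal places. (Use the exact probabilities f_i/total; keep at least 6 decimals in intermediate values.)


Per-symbol terms -p_i * log2(p_i) with p_i = f_i/67:
  p = 19/67 = 0.283582: log2(p) = -1.818162, -p*log2(p) = 0.515598
  p = 19/67 = 0.283582: log2(p) = -1.818162, -p*log2(p) = 0.515598
  p = 17/67 = 0.253731: log2(p) = -1.978626, -p*log2(p) = 0.502040
  p = 6/67 = 0.089552: log2(p) = -3.481127, -p*log2(p) = 0.311743
  p = 6/67 = 0.089552: log2(p) = -3.481127, -p*log2(p) = 0.311743
H = 0.515598 + 0.515598 + 0.502040 + 0.311743 + 0.311743 = 2.156722

H = 2.1567 bits/symbol


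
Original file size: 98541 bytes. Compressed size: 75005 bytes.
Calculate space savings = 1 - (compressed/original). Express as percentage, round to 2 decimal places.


ratio = compressed/original = 75005/98541 = 0.761155
savings = 1 - ratio = 1 - 0.761155 = 0.238845
as a percentage: 0.238845 * 100 = 23.88%

Space savings = 1 - 75005/98541 = 23.88%


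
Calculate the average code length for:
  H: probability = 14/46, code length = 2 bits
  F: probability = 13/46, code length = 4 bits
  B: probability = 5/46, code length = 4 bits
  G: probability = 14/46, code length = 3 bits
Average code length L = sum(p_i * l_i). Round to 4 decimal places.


Weighted contributions p_i * l_i:
  H: (14/46) * 2 = 28/46
  F: (13/46) * 4 = 52/46
  B: (5/46) * 4 = 20/46
  G: (14/46) * 3 = 42/46
Sum = (28 + 52 + 20 + 42)/46 = 142/46

L = 142/46 = 3.0870 bits/symbol


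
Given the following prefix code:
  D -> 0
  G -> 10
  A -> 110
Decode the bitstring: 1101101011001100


Decoding step by step:
Bits 110 -> A
Bits 110 -> A
Bits 10 -> G
Bits 110 -> A
Bits 0 -> D
Bits 110 -> A
Bits 0 -> D


Decoded message: AAGADAD


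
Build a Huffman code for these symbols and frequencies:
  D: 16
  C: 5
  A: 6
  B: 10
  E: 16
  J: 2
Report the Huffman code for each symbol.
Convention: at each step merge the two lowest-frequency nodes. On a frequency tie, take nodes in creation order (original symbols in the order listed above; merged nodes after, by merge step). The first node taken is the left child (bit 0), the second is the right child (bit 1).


Huffman tree construction:
Step 1: Merge J(2) + C(5) = 7
Step 2: Merge A(6) + (J+C)(7) = 13
Step 3: Merge B(10) + (A+(J+C))(13) = 23
Step 4: Merge D(16) + E(16) = 32
Step 5: Merge (B+(A+(J+C)))(23) + (D+E)(32) = 55
Read each symbol's code off the tree from the root (left child = 0, right child = 1).

Codes:
  D: 10 (length 2)
  C: 0111 (length 4)
  A: 010 (length 3)
  B: 00 (length 2)
  E: 11 (length 2)
  J: 0110 (length 4)
Average code length: 130/55 = 2.3636 bits/symbol


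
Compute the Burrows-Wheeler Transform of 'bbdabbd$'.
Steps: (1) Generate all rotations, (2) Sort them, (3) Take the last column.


Rotations (sorted):
  0: $bbdabbd -> last char: d
  1: abbd$bbd -> last char: d
  2: bbd$bbda -> last char: a
  3: bbdabbd$ -> last char: $
  4: bd$bbdab -> last char: b
  5: bdabbd$b -> last char: b
  6: d$bbdabb -> last char: b
  7: dabbd$bb -> last char: b


BWT = dda$bbbb


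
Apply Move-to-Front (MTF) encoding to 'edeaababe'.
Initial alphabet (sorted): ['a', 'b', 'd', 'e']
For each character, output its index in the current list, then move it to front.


MTF encoding:
'e': index 3 in ['a', 'b', 'd', 'e'] -> ['e', 'a', 'b', 'd']
'd': index 3 in ['e', 'a', 'b', 'd'] -> ['d', 'e', 'a', 'b']
'e': index 1 in ['d', 'e', 'a', 'b'] -> ['e', 'd', 'a', 'b']
'a': index 2 in ['e', 'd', 'a', 'b'] -> ['a', 'e', 'd', 'b']
'a': index 0 in ['a', 'e', 'd', 'b'] -> ['a', 'e', 'd', 'b']
'b': index 3 in ['a', 'e', 'd', 'b'] -> ['b', 'a', 'e', 'd']
'a': index 1 in ['b', 'a', 'e', 'd'] -> ['a', 'b', 'e', 'd']
'b': index 1 in ['a', 'b', 'e', 'd'] -> ['b', 'a', 'e', 'd']
'e': index 2 in ['b', 'a', 'e', 'd'] -> ['e', 'b', 'a', 'd']


Output: [3, 3, 1, 2, 0, 3, 1, 1, 2]


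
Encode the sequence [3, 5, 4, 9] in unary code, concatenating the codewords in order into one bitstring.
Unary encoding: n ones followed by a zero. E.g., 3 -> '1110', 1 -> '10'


Encode each number as n ones followed by a terminating 0:
  3 -> 1110 (4 bits)
  5 -> 111110 (6 bits)
  4 -> 11110 (5 bits)
  9 -> 1111111110 (10 bits)
Total length = 4 + 6 + 5 + 10 = 25 bits.

Unary([3, 5, 4, 9]) = 1110111110111101111111110 (25 bits)


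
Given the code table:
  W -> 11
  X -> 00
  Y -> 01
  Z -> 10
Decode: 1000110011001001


Decoding:
10 -> Z
00 -> X
11 -> W
00 -> X
11 -> W
00 -> X
10 -> Z
01 -> Y


Result: ZXWXWXZY


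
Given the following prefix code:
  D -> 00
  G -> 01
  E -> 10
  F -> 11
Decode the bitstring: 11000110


Decoding step by step:
Bits 11 -> F
Bits 00 -> D
Bits 01 -> G
Bits 10 -> E


Decoded message: FDGE


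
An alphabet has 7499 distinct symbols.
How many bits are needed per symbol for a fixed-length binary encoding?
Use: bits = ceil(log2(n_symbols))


log2(7499) = 12.8725
Bracket: 2^12 = 4096 < 7499 <= 2^13 = 8192
So ceil(log2(7499)) = 13

bits = ceil(log2(7499)) = ceil(12.8725) = 13 bits


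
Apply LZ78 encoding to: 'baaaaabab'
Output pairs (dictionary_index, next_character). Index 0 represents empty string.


LZ78 encoding steps:
Dictionary: {0: ''}
Step 1: w='' (idx 0), next='b' -> output (0, 'b'), add 'b' as idx 1
Step 2: w='' (idx 0), next='a' -> output (0, 'a'), add 'a' as idx 2
Step 3: w='a' (idx 2), next='a' -> output (2, 'a'), add 'aa' as idx 3
Step 4: w='aa' (idx 3), next='b' -> output (3, 'b'), add 'aab' as idx 4
Step 5: w='a' (idx 2), next='b' -> output (2, 'b'), add 'ab' as idx 5


Encoded: [(0, 'b'), (0, 'a'), (2, 'a'), (3, 'b'), (2, 'b')]


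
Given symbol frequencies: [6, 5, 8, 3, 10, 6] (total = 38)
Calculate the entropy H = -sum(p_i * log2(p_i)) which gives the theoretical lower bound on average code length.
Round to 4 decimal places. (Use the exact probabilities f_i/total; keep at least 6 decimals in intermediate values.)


Per-symbol terms -p_i * log2(p_i) with p_i = f_i/38:
  p = 6/38 = 0.157895: log2(p) = -2.662965, -p*log2(p) = 0.420468
  p = 5/38 = 0.131579: log2(p) = -2.925999, -p*log2(p) = 0.385000
  p = 8/38 = 0.210526: log2(p) = -2.247928, -p*log2(p) = 0.473248
  p = 3/38 = 0.078947: log2(p) = -3.662965, -p*log2(p) = 0.289181
  p = 10/38 = 0.263158: log2(p) = -1.925999, -p*log2(p) = 0.506842
  p = 6/38 = 0.157895: log2(p) = -2.662965, -p*log2(p) = 0.420468
H = 0.420468 + 0.385000 + 0.473248 + 0.289181 + 0.506842 + 0.420468 = 2.495207

H = 2.4952 bits/symbol


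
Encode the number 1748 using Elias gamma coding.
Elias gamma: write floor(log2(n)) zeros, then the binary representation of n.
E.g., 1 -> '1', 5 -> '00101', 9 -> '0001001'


num_bits = floor(log2(1748)) + 1 = 11
leading_zeros = num_bits - 1 = 10
binary(1748) = 11011010100

Elias gamma(1748) = '0000000000' + '11011010100' = 000000000011011010100 (21 bits)


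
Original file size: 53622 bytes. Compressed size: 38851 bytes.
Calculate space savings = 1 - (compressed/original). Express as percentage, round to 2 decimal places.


ratio = compressed/original = 38851/53622 = 0.724535
savings = 1 - ratio = 1 - 0.724535 = 0.275465
as a percentage: 0.275465 * 100 = 27.55%

Space savings = 1 - 38851/53622 = 27.55%


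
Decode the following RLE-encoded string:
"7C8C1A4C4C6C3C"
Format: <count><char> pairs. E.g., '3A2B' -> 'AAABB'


Expanding each <count><char> pair:
  7C -> 'CCCCCCC'
  8C -> 'CCCCCCCC'
  1A -> 'A'
  4C -> 'CCCC'
  4C -> 'CCCC'
  6C -> 'CCCCCC'
  3C -> 'CCC'

Decoded = CCCCCCCCCCCCCCCACCCCCCCCCCCCCCCCC


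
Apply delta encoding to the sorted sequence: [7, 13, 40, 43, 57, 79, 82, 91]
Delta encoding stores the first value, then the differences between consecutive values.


First value: 7
Deltas:
  13 - 7 = 6
  40 - 13 = 27
  43 - 40 = 3
  57 - 43 = 14
  79 - 57 = 22
  82 - 79 = 3
  91 - 82 = 9


Delta encoded: [7, 6, 27, 3, 14, 22, 3, 9]


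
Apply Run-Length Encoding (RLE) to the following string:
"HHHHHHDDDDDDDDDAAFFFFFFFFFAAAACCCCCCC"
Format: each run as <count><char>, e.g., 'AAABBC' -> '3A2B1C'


Scanning runs left to right:
  i=0: run of 'H' x 6 -> '6H'
  i=6: run of 'D' x 9 -> '9D'
  i=15: run of 'A' x 2 -> '2A'
  i=17: run of 'F' x 9 -> '9F'
  i=26: run of 'A' x 4 -> '4A'
  i=30: run of 'C' x 7 -> '7C'

RLE = 6H9D2A9F4A7C


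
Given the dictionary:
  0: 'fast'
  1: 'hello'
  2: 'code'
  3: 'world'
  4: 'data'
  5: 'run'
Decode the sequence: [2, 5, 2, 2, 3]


Look up each index in the dictionary:
  2 -> 'code'
  5 -> 'run'
  2 -> 'code'
  2 -> 'code'
  3 -> 'world'

Decoded: "code run code code world"


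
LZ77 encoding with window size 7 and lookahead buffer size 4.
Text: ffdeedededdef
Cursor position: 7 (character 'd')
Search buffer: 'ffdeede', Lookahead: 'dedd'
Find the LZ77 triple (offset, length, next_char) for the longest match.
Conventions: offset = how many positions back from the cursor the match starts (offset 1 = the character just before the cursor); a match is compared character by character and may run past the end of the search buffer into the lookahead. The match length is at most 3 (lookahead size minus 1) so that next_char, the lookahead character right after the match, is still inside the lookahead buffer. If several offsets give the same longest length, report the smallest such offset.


Try each offset into the search buffer:
  offset=1 (pos 6, char 'e'): match length 0
  offset=2 (pos 5, char 'd'): match length 3
  offset=3 (pos 4, char 'e'): match length 0
  offset=4 (pos 3, char 'e'): match length 0
  offset=5 (pos 2, char 'd'): match length 2
  offset=6 (pos 1, char 'f'): match length 0
  offset=7 (pos 0, char 'f'): match length 0
Longest match has length 3 at offset 2.
next_char = character at position 7 + 3 = 10 -> 'd'

Best match: offset=2, length=3 (matching 'ded' starting at position 5)
LZ77 triple: (2, 3, 'd')


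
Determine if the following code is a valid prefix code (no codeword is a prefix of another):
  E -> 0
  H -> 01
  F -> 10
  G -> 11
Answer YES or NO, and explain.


Checking each pair (does one codeword prefix another?):
  E='0' vs H='01': prefix -- VIOLATION

NO -- this is NOT a valid prefix code. E (0) is a prefix of H (01).


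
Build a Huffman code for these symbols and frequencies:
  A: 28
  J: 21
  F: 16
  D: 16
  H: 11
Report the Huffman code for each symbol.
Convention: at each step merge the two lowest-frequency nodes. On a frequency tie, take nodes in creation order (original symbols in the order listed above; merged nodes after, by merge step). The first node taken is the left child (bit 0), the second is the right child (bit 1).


Huffman tree construction:
Step 1: Merge H(11) + F(16) = 27
Step 2: Merge D(16) + J(21) = 37
Step 3: Merge (H+F)(27) + A(28) = 55
Step 4: Merge (D+J)(37) + ((H+F)+A)(55) = 92
Read each symbol's code off the tree from the root (left child = 0, right child = 1).

Codes:
  A: 11 (length 2)
  J: 01 (length 2)
  F: 101 (length 3)
  D: 00 (length 2)
  H: 100 (length 3)
Average code length: 211/92 = 2.2935 bits/symbol


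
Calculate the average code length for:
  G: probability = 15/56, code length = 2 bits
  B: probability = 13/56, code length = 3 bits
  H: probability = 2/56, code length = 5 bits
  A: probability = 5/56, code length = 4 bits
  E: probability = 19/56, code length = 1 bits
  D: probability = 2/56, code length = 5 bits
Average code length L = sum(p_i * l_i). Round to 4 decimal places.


Weighted contributions p_i * l_i:
  G: (15/56) * 2 = 30/56
  B: (13/56) * 3 = 39/56
  H: (2/56) * 5 = 10/56
  A: (5/56) * 4 = 20/56
  E: (19/56) * 1 = 19/56
  D: (2/56) * 5 = 10/56
Sum = (30 + 39 + 10 + 20 + 19 + 10)/56 = 128/56

L = 128/56 = 2.2857 bits/symbol


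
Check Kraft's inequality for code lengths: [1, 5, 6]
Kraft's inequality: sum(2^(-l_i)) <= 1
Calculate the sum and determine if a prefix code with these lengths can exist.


Sum = 2^(-1) + 2^(-5) + 2^(-6)
    = 0.5 + 0.03125 + 0.015625
    = 35/64 = 0.546875
Since 0.546875 <= 1, Kraft's inequality IS satisfied.
A prefix code with these lengths CAN exist.

Kraft sum = 0.546875. Satisfied.


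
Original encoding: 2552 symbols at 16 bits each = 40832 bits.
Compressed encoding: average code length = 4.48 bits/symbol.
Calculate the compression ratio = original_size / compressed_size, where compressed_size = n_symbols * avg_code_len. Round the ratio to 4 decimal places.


original_size = n_symbols * orig_bits = 2552 * 16 = 40832 bits
compressed_size = n_symbols * avg_code_len = 2552 * 4.48 = 11432.96 bits
ratio = original_size / compressed_size = 40832 / 11432.96 = 3.5714

Compression ratio = 3.5714


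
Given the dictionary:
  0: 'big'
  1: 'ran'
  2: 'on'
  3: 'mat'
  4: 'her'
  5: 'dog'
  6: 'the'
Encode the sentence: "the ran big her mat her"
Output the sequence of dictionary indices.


Look up each word in the dictionary:
  'the' -> 6
  'ran' -> 1
  'big' -> 0
  'her' -> 4
  'mat' -> 3
  'her' -> 4

Encoded: [6, 1, 0, 4, 3, 4]


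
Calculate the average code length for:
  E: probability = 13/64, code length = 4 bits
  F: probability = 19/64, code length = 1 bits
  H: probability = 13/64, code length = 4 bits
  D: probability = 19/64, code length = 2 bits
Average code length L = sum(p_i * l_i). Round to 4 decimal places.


Weighted contributions p_i * l_i:
  E: (13/64) * 4 = 52/64
  F: (19/64) * 1 = 19/64
  H: (13/64) * 4 = 52/64
  D: (19/64) * 2 = 38/64
Sum = (52 + 19 + 52 + 38)/64 = 161/64

L = 161/64 = 2.5156 bits/symbol


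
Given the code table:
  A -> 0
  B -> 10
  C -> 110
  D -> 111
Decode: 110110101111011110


Decoding:
110 -> C
110 -> C
10 -> B
111 -> D
10 -> B
111 -> D
10 -> B


Result: CCBDBDB


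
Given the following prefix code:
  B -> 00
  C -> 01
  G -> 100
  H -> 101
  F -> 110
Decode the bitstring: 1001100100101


Decoding step by step:
Bits 100 -> G
Bits 110 -> F
Bits 01 -> C
Bits 00 -> B
Bits 101 -> H


Decoded message: GFCBH


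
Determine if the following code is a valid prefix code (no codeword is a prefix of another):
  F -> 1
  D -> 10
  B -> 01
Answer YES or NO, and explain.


Checking each pair (does one codeword prefix another?):
  F='1' vs D='10': prefix -- VIOLATION

NO -- this is NOT a valid prefix code. F (1) is a prefix of D (10).


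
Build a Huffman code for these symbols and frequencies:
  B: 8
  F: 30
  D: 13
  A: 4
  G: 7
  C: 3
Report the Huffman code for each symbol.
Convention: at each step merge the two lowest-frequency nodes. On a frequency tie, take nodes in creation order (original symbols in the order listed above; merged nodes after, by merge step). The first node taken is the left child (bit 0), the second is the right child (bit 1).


Huffman tree construction:
Step 1: Merge C(3) + A(4) = 7
Step 2: Merge G(7) + (C+A)(7) = 14
Step 3: Merge B(8) + D(13) = 21
Step 4: Merge (G+(C+A))(14) + (B+D)(21) = 35
Step 5: Merge F(30) + ((G+(C+A))+(B+D))(35) = 65
Read each symbol's code off the tree from the root (left child = 0, right child = 1).

Codes:
  B: 110 (length 3)
  F: 0 (length 1)
  D: 111 (length 3)
  A: 1011 (length 4)
  G: 100 (length 3)
  C: 1010 (length 4)
Average code length: 142/65 = 2.1846 bits/symbol


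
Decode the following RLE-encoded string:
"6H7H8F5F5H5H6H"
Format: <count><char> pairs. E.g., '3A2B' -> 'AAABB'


Expanding each <count><char> pair:
  6H -> 'HHHHHH'
  7H -> 'HHHHHHH'
  8F -> 'FFFFFFFF'
  5F -> 'FFFFF'
  5H -> 'HHHHH'
  5H -> 'HHHHH'
  6H -> 'HHHHHH'

Decoded = HHHHHHHHHHHHHFFFFFFFFFFFFFHHHHHHHHHHHHHHHH


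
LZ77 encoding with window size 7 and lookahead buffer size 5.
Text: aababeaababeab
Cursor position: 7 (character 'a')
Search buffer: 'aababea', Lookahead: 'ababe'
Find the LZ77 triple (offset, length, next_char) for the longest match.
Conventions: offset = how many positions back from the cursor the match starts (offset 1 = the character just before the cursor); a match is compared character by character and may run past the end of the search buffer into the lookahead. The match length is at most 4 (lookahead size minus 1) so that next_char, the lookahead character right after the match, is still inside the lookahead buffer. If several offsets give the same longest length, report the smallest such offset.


Try each offset into the search buffer:
  offset=1 (pos 6, char 'a'): match length 1
  offset=2 (pos 5, char 'e'): match length 0
  offset=3 (pos 4, char 'b'): match length 0
  offset=4 (pos 3, char 'a'): match length 2
  offset=5 (pos 2, char 'b'): match length 0
  offset=6 (pos 1, char 'a'): match length 4
  offset=7 (pos 0, char 'a'): match length 1
Longest match has length 4 at offset 6.
next_char = character at position 7 + 4 = 11 -> 'e'

Best match: offset=6, length=4 (matching 'abab' starting at position 1)
LZ77 triple: (6, 4, 'e')


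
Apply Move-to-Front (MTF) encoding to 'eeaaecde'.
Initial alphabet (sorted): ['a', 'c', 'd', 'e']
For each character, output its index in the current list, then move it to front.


MTF encoding:
'e': index 3 in ['a', 'c', 'd', 'e'] -> ['e', 'a', 'c', 'd']
'e': index 0 in ['e', 'a', 'c', 'd'] -> ['e', 'a', 'c', 'd']
'a': index 1 in ['e', 'a', 'c', 'd'] -> ['a', 'e', 'c', 'd']
'a': index 0 in ['a', 'e', 'c', 'd'] -> ['a', 'e', 'c', 'd']
'e': index 1 in ['a', 'e', 'c', 'd'] -> ['e', 'a', 'c', 'd']
'c': index 2 in ['e', 'a', 'c', 'd'] -> ['c', 'e', 'a', 'd']
'd': index 3 in ['c', 'e', 'a', 'd'] -> ['d', 'c', 'e', 'a']
'e': index 2 in ['d', 'c', 'e', 'a'] -> ['e', 'd', 'c', 'a']


Output: [3, 0, 1, 0, 1, 2, 3, 2]


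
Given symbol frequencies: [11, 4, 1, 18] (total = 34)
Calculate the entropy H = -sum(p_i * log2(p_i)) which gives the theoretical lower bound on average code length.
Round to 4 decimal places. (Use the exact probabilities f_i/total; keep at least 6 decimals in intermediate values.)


Per-symbol terms -p_i * log2(p_i) with p_i = f_i/34:
  p = 11/34 = 0.323529: log2(p) = -1.628031, -p*log2(p) = 0.526716
  p = 4/34 = 0.117647: log2(p) = -3.087463, -p*log2(p) = 0.363231
  p = 1/34 = 0.029412: log2(p) = -5.087463, -p*log2(p) = 0.149631
  p = 18/34 = 0.529412: log2(p) = -0.917538, -p*log2(p) = 0.485755
H = 0.526716 + 0.363231 + 0.149631 + 0.485755 = 1.525333

H = 1.5253 bits/symbol


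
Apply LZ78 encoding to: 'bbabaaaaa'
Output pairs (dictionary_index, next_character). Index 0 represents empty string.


LZ78 encoding steps:
Dictionary: {0: ''}
Step 1: w='' (idx 0), next='b' -> output (0, 'b'), add 'b' as idx 1
Step 2: w='b' (idx 1), next='a' -> output (1, 'a'), add 'ba' as idx 2
Step 3: w='ba' (idx 2), next='a' -> output (2, 'a'), add 'baa' as idx 3
Step 4: w='' (idx 0), next='a' -> output (0, 'a'), add 'a' as idx 4
Step 5: w='a' (idx 4), next='a' -> output (4, 'a'), add 'aa' as idx 5


Encoded: [(0, 'b'), (1, 'a'), (2, 'a'), (0, 'a'), (4, 'a')]


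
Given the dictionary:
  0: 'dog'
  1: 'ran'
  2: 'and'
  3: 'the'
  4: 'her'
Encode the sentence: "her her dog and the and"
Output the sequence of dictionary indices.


Look up each word in the dictionary:
  'her' -> 4
  'her' -> 4
  'dog' -> 0
  'and' -> 2
  'the' -> 3
  'and' -> 2

Encoded: [4, 4, 0, 2, 3, 2]


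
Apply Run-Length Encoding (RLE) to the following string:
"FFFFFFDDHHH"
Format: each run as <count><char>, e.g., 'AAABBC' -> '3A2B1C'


Scanning runs left to right:
  i=0: run of 'F' x 6 -> '6F'
  i=6: run of 'D' x 2 -> '2D'
  i=8: run of 'H' x 3 -> '3H'

RLE = 6F2D3H


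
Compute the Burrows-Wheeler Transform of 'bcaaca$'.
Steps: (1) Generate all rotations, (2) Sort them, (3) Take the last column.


Rotations (sorted):
  0: $bcaaca -> last char: a
  1: a$bcaac -> last char: c
  2: aaca$bc -> last char: c
  3: aca$bca -> last char: a
  4: bcaaca$ -> last char: $
  5: ca$bcaa -> last char: a
  6: caaca$b -> last char: b


BWT = acca$ab


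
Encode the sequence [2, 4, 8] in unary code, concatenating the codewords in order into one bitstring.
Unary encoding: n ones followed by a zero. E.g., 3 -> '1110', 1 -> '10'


Encode each number as n ones followed by a terminating 0:
  2 -> 110 (3 bits)
  4 -> 11110 (5 bits)
  8 -> 111111110 (9 bits)
Total length = 3 + 5 + 9 = 17 bits.

Unary([2, 4, 8]) = 11011110111111110 (17 bits)


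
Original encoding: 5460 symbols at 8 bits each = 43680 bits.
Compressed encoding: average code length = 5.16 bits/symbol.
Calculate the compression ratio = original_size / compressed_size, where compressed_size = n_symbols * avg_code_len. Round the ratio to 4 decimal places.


original_size = n_symbols * orig_bits = 5460 * 8 = 43680 bits
compressed_size = n_symbols * avg_code_len = 5460 * 5.16 = 28173.6 bits
ratio = original_size / compressed_size = 43680 / 28173.6 = 1.5504

Compression ratio = 1.5504


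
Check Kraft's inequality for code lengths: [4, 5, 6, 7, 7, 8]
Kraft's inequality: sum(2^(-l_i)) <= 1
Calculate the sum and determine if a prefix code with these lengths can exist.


Sum = 2^(-4) + 2^(-5) + 2^(-6) + 2^(-7) + 2^(-7) + 2^(-8)
    = 0.0625 + 0.03125 + 0.015625 + 0.0078125 + 0.0078125 + 0.00390625
    = 33/256 = 0.12890625
Since 0.12890625 <= 1, Kraft's inequality IS satisfied.
A prefix code with these lengths CAN exist.

Kraft sum = 0.12890625. Satisfied.


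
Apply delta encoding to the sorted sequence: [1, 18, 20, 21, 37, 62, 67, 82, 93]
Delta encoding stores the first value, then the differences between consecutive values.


First value: 1
Deltas:
  18 - 1 = 17
  20 - 18 = 2
  21 - 20 = 1
  37 - 21 = 16
  62 - 37 = 25
  67 - 62 = 5
  82 - 67 = 15
  93 - 82 = 11


Delta encoded: [1, 17, 2, 1, 16, 25, 5, 15, 11]


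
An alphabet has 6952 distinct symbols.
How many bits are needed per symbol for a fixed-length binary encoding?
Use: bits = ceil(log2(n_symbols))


log2(6952) = 12.7632
Bracket: 2^12 = 4096 < 6952 <= 2^13 = 8192
So ceil(log2(6952)) = 13

bits = ceil(log2(6952)) = ceil(12.7632) = 13 bits


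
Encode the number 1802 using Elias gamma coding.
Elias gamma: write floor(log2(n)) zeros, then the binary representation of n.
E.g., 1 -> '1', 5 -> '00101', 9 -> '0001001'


num_bits = floor(log2(1802)) + 1 = 11
leading_zeros = num_bits - 1 = 10
binary(1802) = 11100001010

Elias gamma(1802) = '0000000000' + '11100001010' = 000000000011100001010 (21 bits)


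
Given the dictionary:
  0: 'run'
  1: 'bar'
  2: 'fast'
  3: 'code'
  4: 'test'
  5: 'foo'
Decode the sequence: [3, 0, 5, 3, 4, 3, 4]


Look up each index in the dictionary:
  3 -> 'code'
  0 -> 'run'
  5 -> 'foo'
  3 -> 'code'
  4 -> 'test'
  3 -> 'code'
  4 -> 'test'

Decoded: "code run foo code test code test"


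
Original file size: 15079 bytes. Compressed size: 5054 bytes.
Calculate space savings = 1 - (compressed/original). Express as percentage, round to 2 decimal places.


ratio = compressed/original = 5054/15079 = 0.335168
savings = 1 - ratio = 1 - 0.335168 = 0.664832
as a percentage: 0.664832 * 100 = 66.48%

Space savings = 1 - 5054/15079 = 66.48%


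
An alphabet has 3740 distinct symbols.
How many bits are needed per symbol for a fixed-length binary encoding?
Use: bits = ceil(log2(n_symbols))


log2(3740) = 11.8688
Bracket: 2^11 = 2048 < 3740 <= 2^12 = 4096
So ceil(log2(3740)) = 12

bits = ceil(log2(3740)) = ceil(11.8688) = 12 bits


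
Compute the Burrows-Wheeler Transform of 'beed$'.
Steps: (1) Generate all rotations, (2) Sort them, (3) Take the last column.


Rotations (sorted):
  0: $beed -> last char: d
  1: beed$ -> last char: $
  2: d$bee -> last char: e
  3: ed$be -> last char: e
  4: eed$b -> last char: b


BWT = d$eeb


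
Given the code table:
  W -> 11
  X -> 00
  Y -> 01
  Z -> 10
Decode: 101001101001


Decoding:
10 -> Z
10 -> Z
01 -> Y
10 -> Z
10 -> Z
01 -> Y


Result: ZZYZZY


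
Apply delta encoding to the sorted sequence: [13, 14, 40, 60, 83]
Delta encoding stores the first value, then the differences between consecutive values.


First value: 13
Deltas:
  14 - 13 = 1
  40 - 14 = 26
  60 - 40 = 20
  83 - 60 = 23


Delta encoded: [13, 1, 26, 20, 23]


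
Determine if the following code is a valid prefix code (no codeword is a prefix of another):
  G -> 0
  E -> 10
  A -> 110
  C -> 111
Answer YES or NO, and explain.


Checking each pair (does one codeword prefix another?):
  G='0' vs E='10': no prefix
  G='0' vs A='110': no prefix
  G='0' vs C='111': no prefix
  E='10' vs G='0': no prefix
  E='10' vs A='110': no prefix
  E='10' vs C='111': no prefix
  A='110' vs G='0': no prefix
  A='110' vs E='10': no prefix
  A='110' vs C='111': no prefix
  C='111' vs G='0': no prefix
  C='111' vs E='10': no prefix
  C='111' vs A='110': no prefix
No violation found over all pairs.

YES -- this is a valid prefix code. No codeword is a prefix of any other codeword.


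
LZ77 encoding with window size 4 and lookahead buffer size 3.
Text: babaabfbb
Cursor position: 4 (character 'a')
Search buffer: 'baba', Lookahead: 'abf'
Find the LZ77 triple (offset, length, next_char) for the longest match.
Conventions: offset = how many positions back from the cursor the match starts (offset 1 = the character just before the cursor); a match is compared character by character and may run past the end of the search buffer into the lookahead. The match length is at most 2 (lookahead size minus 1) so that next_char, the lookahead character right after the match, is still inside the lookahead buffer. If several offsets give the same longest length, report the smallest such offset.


Try each offset into the search buffer:
  offset=1 (pos 3, char 'a'): match length 1
  offset=2 (pos 2, char 'b'): match length 0
  offset=3 (pos 1, char 'a'): match length 2
  offset=4 (pos 0, char 'b'): match length 0
Longest match has length 2 at offset 3.
next_char = character at position 4 + 2 = 6 -> 'f'

Best match: offset=3, length=2 (matching 'ab' starting at position 1)
LZ77 triple: (3, 2, 'f')


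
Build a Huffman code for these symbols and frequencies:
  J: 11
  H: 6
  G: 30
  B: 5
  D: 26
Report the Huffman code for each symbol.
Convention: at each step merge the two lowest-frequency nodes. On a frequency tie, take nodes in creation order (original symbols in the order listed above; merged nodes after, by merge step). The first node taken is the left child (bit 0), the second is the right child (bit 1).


Huffman tree construction:
Step 1: Merge B(5) + H(6) = 11
Step 2: Merge J(11) + (B+H)(11) = 22
Step 3: Merge (J+(B+H))(22) + D(26) = 48
Step 4: Merge G(30) + ((J+(B+H))+D)(48) = 78
Read each symbol's code off the tree from the root (left child = 0, right child = 1).

Codes:
  J: 100 (length 3)
  H: 1011 (length 4)
  G: 0 (length 1)
  B: 1010 (length 4)
  D: 11 (length 2)
Average code length: 159/78 = 2.0385 bits/symbol


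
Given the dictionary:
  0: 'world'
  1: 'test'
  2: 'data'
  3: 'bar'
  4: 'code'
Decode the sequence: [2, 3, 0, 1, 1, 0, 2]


Look up each index in the dictionary:
  2 -> 'data'
  3 -> 'bar'
  0 -> 'world'
  1 -> 'test'
  1 -> 'test'
  0 -> 'world'
  2 -> 'data'

Decoded: "data bar world test test world data"


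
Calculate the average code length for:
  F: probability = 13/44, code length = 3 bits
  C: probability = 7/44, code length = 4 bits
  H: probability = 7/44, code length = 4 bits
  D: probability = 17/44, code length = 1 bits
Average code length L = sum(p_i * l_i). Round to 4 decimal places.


Weighted contributions p_i * l_i:
  F: (13/44) * 3 = 39/44
  C: (7/44) * 4 = 28/44
  H: (7/44) * 4 = 28/44
  D: (17/44) * 1 = 17/44
Sum = (39 + 28 + 28 + 17)/44 = 112/44

L = 112/44 = 2.5455 bits/symbol


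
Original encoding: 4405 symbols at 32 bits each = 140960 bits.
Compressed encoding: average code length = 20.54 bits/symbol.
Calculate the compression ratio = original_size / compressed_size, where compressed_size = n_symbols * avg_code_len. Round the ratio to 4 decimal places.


original_size = n_symbols * orig_bits = 4405 * 32 = 140960 bits
compressed_size = n_symbols * avg_code_len = 4405 * 20.54 = 90478.7 bits
ratio = original_size / compressed_size = 140960 / 90478.7 = 1.5579

Compression ratio = 1.5579


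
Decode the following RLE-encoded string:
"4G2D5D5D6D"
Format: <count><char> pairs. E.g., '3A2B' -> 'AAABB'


Expanding each <count><char> pair:
  4G -> 'GGGG'
  2D -> 'DD'
  5D -> 'DDDDD'
  5D -> 'DDDDD'
  6D -> 'DDDDDD'

Decoded = GGGGDDDDDDDDDDDDDDDDDD


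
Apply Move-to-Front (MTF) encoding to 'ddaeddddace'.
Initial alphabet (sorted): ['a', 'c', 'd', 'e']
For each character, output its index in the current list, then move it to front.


MTF encoding:
'd': index 2 in ['a', 'c', 'd', 'e'] -> ['d', 'a', 'c', 'e']
'd': index 0 in ['d', 'a', 'c', 'e'] -> ['d', 'a', 'c', 'e']
'a': index 1 in ['d', 'a', 'c', 'e'] -> ['a', 'd', 'c', 'e']
'e': index 3 in ['a', 'd', 'c', 'e'] -> ['e', 'a', 'd', 'c']
'd': index 2 in ['e', 'a', 'd', 'c'] -> ['d', 'e', 'a', 'c']
'd': index 0 in ['d', 'e', 'a', 'c'] -> ['d', 'e', 'a', 'c']
'd': index 0 in ['d', 'e', 'a', 'c'] -> ['d', 'e', 'a', 'c']
'd': index 0 in ['d', 'e', 'a', 'c'] -> ['d', 'e', 'a', 'c']
'a': index 2 in ['d', 'e', 'a', 'c'] -> ['a', 'd', 'e', 'c']
'c': index 3 in ['a', 'd', 'e', 'c'] -> ['c', 'a', 'd', 'e']
'e': index 3 in ['c', 'a', 'd', 'e'] -> ['e', 'c', 'a', 'd']


Output: [2, 0, 1, 3, 2, 0, 0, 0, 2, 3, 3]


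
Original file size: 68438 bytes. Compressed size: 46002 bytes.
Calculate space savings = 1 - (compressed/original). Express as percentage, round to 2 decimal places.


ratio = compressed/original = 46002/68438 = 0.67217
savings = 1 - ratio = 1 - 0.67217 = 0.32783
as a percentage: 0.32783 * 100 = 32.78%

Space savings = 1 - 46002/68438 = 32.78%


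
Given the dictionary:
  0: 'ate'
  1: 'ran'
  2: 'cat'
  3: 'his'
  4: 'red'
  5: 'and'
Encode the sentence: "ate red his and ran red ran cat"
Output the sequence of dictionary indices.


Look up each word in the dictionary:
  'ate' -> 0
  'red' -> 4
  'his' -> 3
  'and' -> 5
  'ran' -> 1
  'red' -> 4
  'ran' -> 1
  'cat' -> 2

Encoded: [0, 4, 3, 5, 1, 4, 1, 2]


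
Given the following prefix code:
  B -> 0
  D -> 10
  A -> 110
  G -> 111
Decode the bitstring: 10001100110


Decoding step by step:
Bits 10 -> D
Bits 0 -> B
Bits 0 -> B
Bits 110 -> A
Bits 0 -> B
Bits 110 -> A


Decoded message: DBBABA


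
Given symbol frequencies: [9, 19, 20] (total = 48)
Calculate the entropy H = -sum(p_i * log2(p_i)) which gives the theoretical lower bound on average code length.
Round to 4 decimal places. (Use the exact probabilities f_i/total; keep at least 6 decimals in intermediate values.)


Per-symbol terms -p_i * log2(p_i) with p_i = f_i/48:
  p = 9/48 = 0.187500: log2(p) = -2.415037, -p*log2(p) = 0.452820
  p = 19/48 = 0.395833: log2(p) = -1.337035, -p*log2(p) = 0.529243
  p = 20/48 = 0.416667: log2(p) = -1.263034, -p*log2(p) = 0.526264
H = 0.452820 + 0.529243 + 0.526264 = 1.508327

H = 1.5083 bits/symbol


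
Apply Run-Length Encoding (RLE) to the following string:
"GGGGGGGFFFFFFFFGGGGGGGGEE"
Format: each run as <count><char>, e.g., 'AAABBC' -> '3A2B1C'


Scanning runs left to right:
  i=0: run of 'G' x 7 -> '7G'
  i=7: run of 'F' x 8 -> '8F'
  i=15: run of 'G' x 8 -> '8G'
  i=23: run of 'E' x 2 -> '2E'

RLE = 7G8F8G2E


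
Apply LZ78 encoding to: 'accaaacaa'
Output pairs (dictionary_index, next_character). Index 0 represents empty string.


LZ78 encoding steps:
Dictionary: {0: ''}
Step 1: w='' (idx 0), next='a' -> output (0, 'a'), add 'a' as idx 1
Step 2: w='' (idx 0), next='c' -> output (0, 'c'), add 'c' as idx 2
Step 3: w='c' (idx 2), next='a' -> output (2, 'a'), add 'ca' as idx 3
Step 4: w='a' (idx 1), next='a' -> output (1, 'a'), add 'aa' as idx 4
Step 5: w='ca' (idx 3), next='a' -> output (3, 'a'), add 'caa' as idx 5


Encoded: [(0, 'a'), (0, 'c'), (2, 'a'), (1, 'a'), (3, 'a')]


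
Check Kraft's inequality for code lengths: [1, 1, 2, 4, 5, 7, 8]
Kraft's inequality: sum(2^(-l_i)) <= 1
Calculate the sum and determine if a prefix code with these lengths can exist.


Sum = 2^(-1) + 2^(-1) + 2^(-2) + 2^(-4) + 2^(-5) + 2^(-7) + 2^(-8)
    = 0.5 + 0.5 + 0.25 + 0.0625 + 0.03125 + 0.0078125 + 0.00390625
    = 347/256 = 1.35546875
Since 1.35546875 > 1, Kraft's inequality is NOT satisfied.
A prefix code with these lengths CANNOT exist.

Kraft sum = 1.35546875. Not satisfied.


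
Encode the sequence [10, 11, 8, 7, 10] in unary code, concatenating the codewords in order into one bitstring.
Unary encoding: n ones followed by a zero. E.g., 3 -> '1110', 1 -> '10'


Encode each number as n ones followed by a terminating 0:
  10 -> 11111111110 (11 bits)
  11 -> 111111111110 (12 bits)
  8 -> 111111110 (9 bits)
  7 -> 11111110 (8 bits)
  10 -> 11111111110 (11 bits)
Total length = 11 + 12 + 9 + 8 + 11 = 51 bits.

Unary([10, 11, 8, 7, 10]) = 111111111101111111111101111111101111111011111111110 (51 bits)


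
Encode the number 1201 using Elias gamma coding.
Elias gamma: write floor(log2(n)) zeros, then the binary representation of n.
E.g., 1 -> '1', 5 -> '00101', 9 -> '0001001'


num_bits = floor(log2(1201)) + 1 = 11
leading_zeros = num_bits - 1 = 10
binary(1201) = 10010110001

Elias gamma(1201) = '0000000000' + '10010110001' = 000000000010010110001 (21 bits)


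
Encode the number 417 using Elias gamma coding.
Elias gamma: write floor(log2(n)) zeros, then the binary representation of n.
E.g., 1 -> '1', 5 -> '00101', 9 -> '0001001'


num_bits = floor(log2(417)) + 1 = 9
leading_zeros = num_bits - 1 = 8
binary(417) = 110100001

Elias gamma(417) = '00000000' + '110100001' = 00000000110100001 (17 bits)


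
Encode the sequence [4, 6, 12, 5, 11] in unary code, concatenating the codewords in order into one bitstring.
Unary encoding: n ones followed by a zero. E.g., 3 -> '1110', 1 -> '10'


Encode each number as n ones followed by a terminating 0:
  4 -> 11110 (5 bits)
  6 -> 1111110 (7 bits)
  12 -> 1111111111110 (13 bits)
  5 -> 111110 (6 bits)
  11 -> 111111111110 (12 bits)
Total length = 5 + 7 + 13 + 6 + 12 = 43 bits.

Unary([4, 6, 12, 5, 11]) = 1111011111101111111111110111110111111111110 (43 bits)


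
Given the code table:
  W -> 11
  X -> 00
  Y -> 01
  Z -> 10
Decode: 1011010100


Decoding:
10 -> Z
11 -> W
01 -> Y
01 -> Y
00 -> X


Result: ZWYYX


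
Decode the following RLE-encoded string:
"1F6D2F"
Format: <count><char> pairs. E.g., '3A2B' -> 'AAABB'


Expanding each <count><char> pair:
  1F -> 'F'
  6D -> 'DDDDDD'
  2F -> 'FF'

Decoded = FDDDDDDFF


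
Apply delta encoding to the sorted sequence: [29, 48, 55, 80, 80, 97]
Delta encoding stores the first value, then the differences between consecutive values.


First value: 29
Deltas:
  48 - 29 = 19
  55 - 48 = 7
  80 - 55 = 25
  80 - 80 = 0
  97 - 80 = 17


Delta encoded: [29, 19, 7, 25, 0, 17]


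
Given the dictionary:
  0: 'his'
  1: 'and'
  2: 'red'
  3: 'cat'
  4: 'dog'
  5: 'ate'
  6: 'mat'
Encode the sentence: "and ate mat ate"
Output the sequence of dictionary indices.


Look up each word in the dictionary:
  'and' -> 1
  'ate' -> 5
  'mat' -> 6
  'ate' -> 5

Encoded: [1, 5, 6, 5]


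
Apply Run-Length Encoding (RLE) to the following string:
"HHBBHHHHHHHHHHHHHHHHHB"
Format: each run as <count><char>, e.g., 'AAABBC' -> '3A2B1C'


Scanning runs left to right:
  i=0: run of 'H' x 2 -> '2H'
  i=2: run of 'B' x 2 -> '2B'
  i=4: run of 'H' x 17 -> '17H'
  i=21: run of 'B' x 1 -> '1B'

RLE = 2H2B17H1B


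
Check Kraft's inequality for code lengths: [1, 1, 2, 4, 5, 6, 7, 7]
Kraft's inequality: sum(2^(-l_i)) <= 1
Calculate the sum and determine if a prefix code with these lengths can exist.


Sum = 2^(-1) + 2^(-1) + 2^(-2) + 2^(-4) + 2^(-5) + 2^(-6) + 2^(-7) + 2^(-7)
    = 0.5 + 0.5 + 0.25 + 0.0625 + 0.03125 + 0.015625 + 0.0078125 + 0.0078125
    = 176/128 = 1.375
Since 1.375 > 1, Kraft's inequality is NOT satisfied.
A prefix code with these lengths CANNOT exist.

Kraft sum = 1.375. Not satisfied.


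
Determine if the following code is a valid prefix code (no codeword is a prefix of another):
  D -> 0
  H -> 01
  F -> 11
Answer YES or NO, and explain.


Checking each pair (does one codeword prefix another?):
  D='0' vs H='01': prefix -- VIOLATION

NO -- this is NOT a valid prefix code. D (0) is a prefix of H (01).


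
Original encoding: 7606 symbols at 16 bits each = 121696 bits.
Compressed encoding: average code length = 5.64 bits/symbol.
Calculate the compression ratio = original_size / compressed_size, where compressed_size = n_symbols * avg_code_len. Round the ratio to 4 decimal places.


original_size = n_symbols * orig_bits = 7606 * 16 = 121696 bits
compressed_size = n_symbols * avg_code_len = 7606 * 5.64 = 42897.84 bits
ratio = original_size / compressed_size = 121696 / 42897.84 = 2.8369

Compression ratio = 2.8369
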